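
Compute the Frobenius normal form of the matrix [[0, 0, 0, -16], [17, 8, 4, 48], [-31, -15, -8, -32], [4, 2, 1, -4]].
R = [[0, 0, 0, -16], [1, 0, 0, 16], [0, 1, 0, 4], [0, 0, 1, -4]]

The invariant factors of A (the non-unit diagonal entries of the Smith normal form of xI - A over ℚ[x]) are (x^2 + 2x - 4)^2, each dividing the next. The characteristic polynomial is their product, (x^2 + 2x - 4)^2.

The rational canonical form is the block-diagonal matrix of companion matrices C(f_i):
R = [[0, 0, 0, -16], [1, 0, 0, 16], [0, 1, 0, 4], [0, 0, 1, -4]].

Note the characteristic polynomial does not split into linear factors over ℚ, so A has no Jordan form over ℚ; the rational canonical form exists over any field.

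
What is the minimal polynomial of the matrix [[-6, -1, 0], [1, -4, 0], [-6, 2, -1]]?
m_A(x) = (x + 1)(x + 5)^2

The characteristic polynomial factors as (x + 1)(x + 5)^2. The minimal polynomial is ∏(x - λ)^{k_λ} where k_λ is the size of the largest Jordan block at λ.

For λ = -5: rank(A + 5I) = 2, and the largest Jordan block has size 2 (the smallest k with rank((A + 5I)^k) = rank((A + 5I)^(k+1))).
For λ = -1: rank(A + I) = 2, and the largest Jordan block has size 1 (the smallest k with rank((A + I)^k) = rank((A + I)^(k+1))).

So m_A(x) = (x + 1)(x + 5)^2.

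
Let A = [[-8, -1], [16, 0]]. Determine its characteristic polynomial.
χ_A(x) = (x + 4)^2

xI - A = [[x + 8, 1], [-16, x]].

Expanding det(xI - A) along the first row:
det(xI - A) = + (x + 8)·det([[x]]) - (1)·det([[-16]]).

Evaluating gives χ_A(x) = x^2 + 8x + 16 = (x + 4)^2.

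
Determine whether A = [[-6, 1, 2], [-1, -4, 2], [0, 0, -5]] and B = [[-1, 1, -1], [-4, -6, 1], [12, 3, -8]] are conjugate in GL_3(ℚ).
Yes.

Two matrices over a field are similar if and only if they have the same invariant factors.

Both A and B have characteristic polynomial (x + 5)^3 and minimal polynomial (x + 5)^2. Computing further, both have invariant factors x + 5, (x + 5)^2. Hence A and B are similar.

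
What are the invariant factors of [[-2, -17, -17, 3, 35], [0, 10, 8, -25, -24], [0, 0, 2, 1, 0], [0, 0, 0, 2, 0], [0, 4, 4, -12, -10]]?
The Jordan structure of A has elementary divisors (x + 2)^2, (x - 2)^2, (x - 2). Arranging the block sizes at each eigenvalue in decreasing order and taking row products gives the invariant factors.

Invariant factors (smallest first, each dividing the next): x - 2, (x - 2)^2(x + 2)^2.

Check: the last factor (x - 2)^2(x + 2)^2 is the minimal polynomial, and the product (x - 2)^3(x + 2)^2 is the characteristic polynomial.

x - 2, (x - 2)^2(x + 2)^2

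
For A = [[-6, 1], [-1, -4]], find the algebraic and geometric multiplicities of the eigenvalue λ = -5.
The characteristic polynomial is (x + 5)^2, so the factor x + 5 appears with exponent 2: the algebraic multiplicity is 2.

rank(A + 5I) = 1, so the eigenspace has dimension 2 - 1 = 1: the geometric multiplicity is 1.

Since 1 < 2, A is not diagonalizable.

algebraic multiplicity 2, geometric multiplicity 1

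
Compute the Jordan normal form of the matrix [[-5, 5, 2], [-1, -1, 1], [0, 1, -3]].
The characteristic polynomial is det(xI - A) = (x + 3)^3, so the eigenvalues are -3 (algebraic multiplicity 3).

For λ = -3: rank(A + 3I) = 2, rank((A + 3I)^2) = 1, rank((A + 3I)^3) = 0. The eigenspace has dimension 3 - 2 = 1, so there is 1 Jordan block; the rank sequence gives block sizes [3].

Assembling the blocks gives the Jordan form J above.

J = [[-3, 1, 0], [0, -3, 1], [0, 0, -3]]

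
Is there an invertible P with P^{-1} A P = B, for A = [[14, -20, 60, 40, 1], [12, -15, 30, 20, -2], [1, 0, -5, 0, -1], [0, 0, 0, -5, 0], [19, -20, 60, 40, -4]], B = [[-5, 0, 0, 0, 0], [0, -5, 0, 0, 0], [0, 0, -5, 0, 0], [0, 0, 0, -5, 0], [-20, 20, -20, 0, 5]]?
No.

Both have characteristic polynomial (x - 5)(x + 5)^4, but the minimal polynomial of A is (x - 5)(x + 5)^2 while the minimal polynomial of B is (x - 5)(x + 5). The minimal polynomial is a similarity invariant, so A and B are not similar.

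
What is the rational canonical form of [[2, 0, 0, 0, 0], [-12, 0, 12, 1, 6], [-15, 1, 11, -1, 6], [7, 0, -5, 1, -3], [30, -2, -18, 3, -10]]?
The invariant factors of A (the non-unit diagonal entries of the Smith normal form of xI - A over ℚ[x]) are x - 2, (x - 2)(x^3 + 3x + 2), each dividing the next. The characteristic polynomial is their product, (x - 2)^2(x^3 + 3x + 2).

The rational canonical form is the block-diagonal matrix of companion matrices C(f_i):
R = [[2, 0, 0, 0, 0], [0, 0, 0, 0, 4], [0, 1, 0, 0, 4], [0, 0, 1, 0, -3], [0, 0, 0, 1, 2]].

Note the characteristic polynomial does not split into linear factors over ℚ, so A has no Jordan form over ℚ; the rational canonical form exists over any field.

R = [[2, 0, 0, 0, 0], [0, 0, 0, 0, 4], [0, 1, 0, 0, 4], [0, 0, 1, 0, -3], [0, 0, 0, 1, 2]]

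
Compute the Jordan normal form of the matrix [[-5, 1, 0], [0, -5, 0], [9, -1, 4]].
The characteristic polynomial is det(xI - A) = (x - 4)(x + 5)^2, so the eigenvalues are -5 (algebraic multiplicity 2), 4 (algebraic multiplicity 1).

For λ = -5: rank(A + 5I) = 2, rank((A + 5I)^2) = 1. The eigenspace has dimension 3 - 2 = 1, so there is 1 Jordan block; the rank sequence gives block sizes [2].

For λ = 4: algebraic multiplicity 1 gives one 1×1 block.

Assembling the blocks gives the Jordan form J above.

J = [[-5, 1, 0], [0, -5, 0], [0, 0, 4]]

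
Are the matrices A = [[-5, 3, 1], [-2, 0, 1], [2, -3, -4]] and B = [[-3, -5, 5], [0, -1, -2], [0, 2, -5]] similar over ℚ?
Two matrices over a field are similar if and only if they have the same invariant factors.

Both A and B have characteristic polynomial (x + 3)^3 and minimal polynomial (x + 3)^2. Computing further, both have invariant factors x + 3, (x + 3)^2. Hence A and B are similar.

Yes.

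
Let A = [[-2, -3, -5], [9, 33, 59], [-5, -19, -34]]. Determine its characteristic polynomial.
χ_A(x) = (x + 1)^3

xI - A = [[x + 2, 3, 5], [-9, x - 33, -59], [5, 19, x + 34]].

Expanding det(xI - A) along the first row:
det(xI - A) = + (x + 2)·det([[x - 33, -59], [19, x + 34]]) - (3)·det([[-9, -59], [5, x + 34]]) + (5)·det([[-9, x - 33], [5, 19]]).

Evaluating gives χ_A(x) = x^3 + 3x^2 + 3x + 1 = (x + 1)^3.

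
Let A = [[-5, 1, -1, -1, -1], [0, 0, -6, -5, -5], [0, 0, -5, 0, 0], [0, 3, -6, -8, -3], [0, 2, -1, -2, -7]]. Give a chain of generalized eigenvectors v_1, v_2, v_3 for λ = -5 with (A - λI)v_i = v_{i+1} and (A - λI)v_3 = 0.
We seek v_1 ∈ ker((A + 5I)^3) \ ker((A + 5I)^2), then set v_{i+1} = (A + 5I) v_i.

One such chain is v_1 = [[-1, -1, 1, 0, -2]]^T, v_2 = [[0, -1, 0, -3, 1]]^T, v_3 = [[1, 5, 0, 3, 2]]^T. Check: (A + 5I) v_3 = [[0, 0, 0, 0, 0]]^T = 0.

v_1 = [[-1, -1, 1, 0, -2]]^T, v_2 = [[0, -1, 0, -3, 1]]^T, v_3 = [[1, 5, 0, 3, 2]]^T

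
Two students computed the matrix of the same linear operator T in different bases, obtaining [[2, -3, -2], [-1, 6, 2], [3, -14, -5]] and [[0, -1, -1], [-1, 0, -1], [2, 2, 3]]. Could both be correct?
Both have characteristic polynomial (x - 1)^3, but the minimal polynomial of A is (x - 1)^3 while the minimal polynomial of B is (x - 1)^2. The minimal polynomial is a similarity invariant, so A and B are not similar.

No.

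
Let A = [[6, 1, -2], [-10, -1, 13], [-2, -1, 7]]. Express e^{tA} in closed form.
A has Jordan form J = [[4, 1, 0], [0, 4, 1], [0, 0, 4]] with A = PJP^{-1}, so e^{tA} = P e^{tJ} P^{-1}.

For a Jordan block J_k(λ), e^{tJ_k(λ)} = e^{λt} · (I + tN + t^2 N^2/2! + ... + t^{k-1} N^{k-1}/(k-1)!) where N is the nilpotent superdiagonal part.

Assembling the blocks and conjugating back gives the entries of e^{tA} as shown above.

e^{tA} = [[(-t^2 + 2*t + 1)*e^{4*t}, t*(2 - t)*e^{4*t}/2, t*(3*t - 4)*e^{4*t}/2], [2*t*(t - 5)*e^{4*t}, (t^2 - 5*t + 1)*e^{4*t}, t*(13 - 3*t)*e^{4*t}], [-2*t*e^{4*t}, -t*e^{4*t}, (3*t + 1)*e^{4*t}]]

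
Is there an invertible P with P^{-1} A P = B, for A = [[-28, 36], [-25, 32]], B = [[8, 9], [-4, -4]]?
Yes.

Two matrices over a field are similar if and only if they have the same invariant factors.

Both A and B have characteristic polynomial (x - 2)^2 and minimal polynomial (x - 2)^2. Computing further, both have invariant factors (x - 2)^2. Hence A and B are similar.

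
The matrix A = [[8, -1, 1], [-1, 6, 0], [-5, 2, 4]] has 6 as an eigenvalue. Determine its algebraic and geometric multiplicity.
The characteristic polynomial is (x - 6)^3, so the factor x - 6 appears with exponent 3: the algebraic multiplicity is 3.

rank(A - 6I) = 2, so the eigenspace has dimension 3 - 2 = 1: the geometric multiplicity is 1.

Since 1 < 3, A is not diagonalizable.

algebraic multiplicity 3, geometric multiplicity 1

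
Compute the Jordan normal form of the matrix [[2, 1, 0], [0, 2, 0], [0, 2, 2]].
J = [[2, 1, 0], [0, 2, 0], [0, 0, 2]]

The characteristic polynomial is det(xI - A) = (x - 2)^3, so the eigenvalues are 2 (algebraic multiplicity 3).

For λ = 2: rank(A - 2I) = 1, rank((A - 2I)^2) = 0. The eigenspace has dimension 3 - 1 = 2, so there are 2 Jordan blocks; the rank sequence gives block sizes [2, 1].

Assembling the blocks gives the Jordan form J above.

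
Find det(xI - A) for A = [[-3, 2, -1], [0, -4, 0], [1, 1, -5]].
χ_A(x) = (x + 4)^3

xI - A = [[x + 3, -2, 1], [0, x + 4, 0], [-1, -1, x + 5]].

Expanding det(xI - A) along the first row:
det(xI - A) = + (x + 3)·det([[x + 4, 0], [-1, x + 5]]) - (-2)·det([[0, 0], [-1, x + 5]]) + (1)·det([[0, x + 4], [-1, -1]]).

Evaluating gives χ_A(x) = x^3 + 12x^2 + 48x + 64 = (x + 4)^3.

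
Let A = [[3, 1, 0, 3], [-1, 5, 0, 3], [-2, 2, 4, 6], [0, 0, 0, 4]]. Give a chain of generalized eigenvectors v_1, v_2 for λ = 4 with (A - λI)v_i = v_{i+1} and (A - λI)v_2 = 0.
We seek v_1 ∈ ker((A - 4I)^2) \ ker(A - 4I), then set v_{i+1} = (A - 4I) v_i.

One such chain is v_1 = [[1, 2, 1, 0]]^T, v_2 = [[1, 1, 2, 0]]^T. Check: (A - 4I) v_2 = [[0, 0, 0, 0]]^T = 0.

v_1 = [[1, 2, 1, 0]]^T, v_2 = [[1, 1, 2, 0]]^T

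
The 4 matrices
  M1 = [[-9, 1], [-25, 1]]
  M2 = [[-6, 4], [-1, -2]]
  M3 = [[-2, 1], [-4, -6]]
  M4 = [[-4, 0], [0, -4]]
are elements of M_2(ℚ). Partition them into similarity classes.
2 classes: {M1, M2, M3}, {M4}

Characteristic polynomials: χ_{M1} = (x + 4)^2, χ_{M2} = (x + 4)^2, χ_{M3} = (x + 4)^2, χ_{M4} = (x + 4)^2.

{M1, M2, M3}: invariant factors (x + 4)^2.

{M4}: invariant factors x + 4, x + 4.

Matrices are similar if and only if their invariant-factor lists agree; the partition into similarity classes is {M1, M2, M3}, {M4}.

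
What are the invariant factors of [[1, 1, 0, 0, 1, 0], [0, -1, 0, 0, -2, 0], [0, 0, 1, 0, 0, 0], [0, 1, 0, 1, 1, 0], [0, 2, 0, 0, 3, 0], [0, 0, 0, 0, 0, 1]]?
The Jordan structure of A has elementary divisors (x - 1)^2, (x - 1), (x - 1), (x - 1), (x - 1). Arranging the block sizes at each eigenvalue in decreasing order and taking row products gives the invariant factors.

Invariant factors (smallest first, each dividing the next): x - 1, x - 1, x - 1, x - 1, (x - 1)^2.

Check: the last factor (x - 1)^2 is the minimal polynomial, and the product (x - 1)^6 is the characteristic polynomial.

x - 1, x - 1, x - 1, x - 1, (x - 1)^2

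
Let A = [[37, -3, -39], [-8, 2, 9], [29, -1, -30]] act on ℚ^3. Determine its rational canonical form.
The invariant factors of A (the non-unit diagonal entries of the Smith normal form of xI - A over ℚ[x]) are x(x - 5)(x - 4), each dividing the next. The characteristic polynomial is their product, x(x - 5)(x - 4).

The rational canonical form is the block-diagonal matrix of companion matrices C(f_i):
R = [[0, 0, 0], [1, 0, -20], [0, 1, 9]].

R = [[0, 0, 0], [1, 0, -20], [0, 1, 9]]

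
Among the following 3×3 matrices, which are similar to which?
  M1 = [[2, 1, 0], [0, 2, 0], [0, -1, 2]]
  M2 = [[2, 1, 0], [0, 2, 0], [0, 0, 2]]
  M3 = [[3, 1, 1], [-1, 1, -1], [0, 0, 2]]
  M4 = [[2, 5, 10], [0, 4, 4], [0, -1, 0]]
1 class: {M1, M2, M3, M4}

Characteristic polynomials: χ_{M1} = (x - 2)^3, χ_{M2} = (x - 2)^3, χ_{M3} = (x - 2)^3, χ_{M4} = (x - 2)^3.

{M1, M2, M3, M4}: invariant factors x - 2, (x - 2)^2.

Matrices are similar if and only if their invariant-factor lists agree; the partition into similarity classes is {M1, M2, M3, M4}.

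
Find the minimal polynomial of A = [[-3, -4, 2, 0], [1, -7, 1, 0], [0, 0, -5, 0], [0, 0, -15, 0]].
The characteristic polynomial factors as x(x + 5)^3. The minimal polynomial is ∏(x - λ)^{k_λ} where k_λ is the size of the largest Jordan block at λ.

For λ = -5: rank(A + 5I) = 2, and the largest Jordan block has size 2 (the smallest k with rank((A + 5I)^k) = rank((A + 5I)^(k+1))).
For λ = 0: rank(A) = 3, and the largest Jordan block has size 1 (the smallest k with rank(A^k) = rank(A^(k+1))).

So m_A(x) = x(x + 5)^2.

m_A(x) = x(x + 5)^2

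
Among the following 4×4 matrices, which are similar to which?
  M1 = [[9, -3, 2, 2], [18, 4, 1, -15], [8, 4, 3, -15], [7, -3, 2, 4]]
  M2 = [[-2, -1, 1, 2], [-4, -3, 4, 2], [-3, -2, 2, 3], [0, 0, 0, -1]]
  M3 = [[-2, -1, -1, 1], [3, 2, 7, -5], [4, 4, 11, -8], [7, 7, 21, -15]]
Characteristic polynomials: χ_{M1} = (x - 6)^3(x - 2), χ_{M2} = (x + 1)^4, χ_{M3} = (x + 1)^4.

{M1}: invariant factors (x - 6)^3(x - 2).

{M2, M3}: invariant factors x + 1, (x + 1)^3.

Matrices are similar if and only if their invariant-factor lists agree; the partition into similarity classes is {M1}, {M2, M3}.

2 classes: {M1}, {M2, M3}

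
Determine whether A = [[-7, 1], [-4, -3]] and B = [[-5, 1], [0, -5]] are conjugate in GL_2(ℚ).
Yes.

Two matrices over a field are similar if and only if they have the same invariant factors.

Both A and B have characteristic polynomial (x + 5)^2 and minimal polynomial (x + 5)^2. Computing further, both have invariant factors (x + 5)^2. Hence A and B are similar.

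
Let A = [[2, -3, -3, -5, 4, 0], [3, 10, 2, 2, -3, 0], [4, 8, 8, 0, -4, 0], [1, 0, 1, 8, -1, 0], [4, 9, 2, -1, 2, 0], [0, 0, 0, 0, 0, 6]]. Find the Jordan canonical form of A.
J = [[6, 1, 0, 0, 0, 0], [0, 6, 1, 0, 0, 0], [0, 0, 6, 0, 0, 0], [0, 0, 0, 6, 1, 0], [0, 0, 0, 0, 6, 0], [0, 0, 0, 0, 0, 6]]

The characteristic polynomial is det(xI - A) = (x - 6)^6, so the eigenvalues are 6 (algebraic multiplicity 6).

For λ = 6: rank(A - 6I) = 3, rank((A - 6I)^2) = 1, rank((A - 6I)^3) = 0. The eigenspace has dimension 6 - 3 = 3, so there are 3 Jordan blocks; the rank sequence gives block sizes [3, 2, 1].

Assembling the blocks gives the Jordan form J above.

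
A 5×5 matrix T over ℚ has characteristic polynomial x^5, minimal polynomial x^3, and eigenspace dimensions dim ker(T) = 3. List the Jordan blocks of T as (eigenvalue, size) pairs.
Jordan blocks: (0, 3), (0, 1), (0, 1)

λ = 0: algebraic multiplicity 5 (exponent in χ_T), largest block size 3 (exponent in m_T), 3 blocks (geometric multiplicity). These force block sizes [3, 1, 1].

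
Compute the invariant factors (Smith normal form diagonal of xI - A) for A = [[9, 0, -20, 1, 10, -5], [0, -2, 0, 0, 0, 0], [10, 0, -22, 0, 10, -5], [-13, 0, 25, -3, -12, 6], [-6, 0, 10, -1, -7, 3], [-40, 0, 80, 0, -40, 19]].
x + 2, (x - 3)(x + 1)(x + 2)^3

The Jordan structure of A has elementary divisors (x + 2)^3, (x + 2), (x + 1), (x - 3). Arranging the block sizes at each eigenvalue in decreasing order and taking row products gives the invariant factors.

Invariant factors (smallest first, each dividing the next): x + 2, (x - 3)(x + 1)(x + 2)^3.

Check: the last factor (x - 3)(x + 1)(x + 2)^3 is the minimal polynomial, and the product (x - 3)(x + 1)(x + 2)^4 is the characteristic polynomial.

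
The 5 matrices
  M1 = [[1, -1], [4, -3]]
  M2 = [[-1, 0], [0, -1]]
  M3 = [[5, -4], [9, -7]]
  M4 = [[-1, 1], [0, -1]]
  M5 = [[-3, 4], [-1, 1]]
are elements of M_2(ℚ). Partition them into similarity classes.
Characteristic polynomials: χ_{M1} = (x + 1)^2, χ_{M2} = (x + 1)^2, χ_{M3} = (x + 1)^2, χ_{M4} = (x + 1)^2, χ_{M5} = (x + 1)^2.

{M1, M3, M4, M5}: invariant factors (x + 1)^2.

{M2}: invariant factors x + 1, x + 1.

Matrices are similar if and only if their invariant-factor lists agree; the partition into similarity classes is {M1, M3, M4, M5}, {M2}.

2 classes: {M1, M3, M4, M5}, {M2}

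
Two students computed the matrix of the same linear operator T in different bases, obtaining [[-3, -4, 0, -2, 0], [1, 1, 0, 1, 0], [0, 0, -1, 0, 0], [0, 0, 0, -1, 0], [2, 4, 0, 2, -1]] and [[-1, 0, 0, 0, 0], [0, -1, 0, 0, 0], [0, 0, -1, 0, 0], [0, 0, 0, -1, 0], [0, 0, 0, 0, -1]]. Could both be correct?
No.

Both have characteristic polynomial (x + 1)^5, but the minimal polynomial of A is (x + 1)^2 while the minimal polynomial of B is x + 1. The minimal polynomial is a similarity invariant, so A and B are not similar.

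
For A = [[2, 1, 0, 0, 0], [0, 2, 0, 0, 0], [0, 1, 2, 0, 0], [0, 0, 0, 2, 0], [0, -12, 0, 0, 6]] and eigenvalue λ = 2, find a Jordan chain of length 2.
We seek v_1 ∈ ker((A - 2I)^2) \ ker(A - 2I), then set v_{i+1} = (A - 2I) v_i.

One such chain is v_1 = [[2, 1, 1, 0, 3]]^T, v_2 = [[1, 0, 1, 0, 0]]^T. Check: (A - 2I) v_2 = [[0, 0, 0, 0, 0]]^T = 0.

v_1 = [[2, 1, 1, 0, 3]]^T, v_2 = [[1, 0, 1, 0, 0]]^T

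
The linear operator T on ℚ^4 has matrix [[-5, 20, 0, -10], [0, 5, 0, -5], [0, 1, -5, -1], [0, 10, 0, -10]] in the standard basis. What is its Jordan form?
J = [[-5, 1, 0, 0], [0, -5, 0, 0], [0, 0, -5, 0], [0, 0, 0, 0]]

The characteristic polynomial is det(xI - A) = x(x + 5)^3, so the eigenvalues are -5 (algebraic multiplicity 3), 0 (algebraic multiplicity 1).

For λ = -5: rank(A + 5I) = 2, rank((A + 5I)^2) = 1. The eigenspace has dimension 4 - 2 = 2, so there are 2 Jordan blocks; the rank sequence gives block sizes [2, 1].

For λ = 0: algebraic multiplicity 1 gives one 1×1 block.

Assembling the blocks gives the Jordan form J above.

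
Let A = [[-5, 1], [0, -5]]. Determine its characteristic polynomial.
χ_A(x) = (x + 5)^2

xI - A = [[x + 5, -1], [0, x + 5]].

Expanding det(xI - A) along the first row:
det(xI - A) = + (x + 5)·det([[x + 5]]) - (-1)·det([[0]]).

Evaluating gives χ_A(x) = x^2 + 10x + 25 = (x + 5)^2.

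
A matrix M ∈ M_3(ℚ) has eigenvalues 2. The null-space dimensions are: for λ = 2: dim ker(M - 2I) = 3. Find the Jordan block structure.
λ = 2: successive nullity increments [3] count blocks of size ≥ k; block sizes are [1, 1, 1].

Jordan blocks: (2, 1), (2, 1), (2, 1)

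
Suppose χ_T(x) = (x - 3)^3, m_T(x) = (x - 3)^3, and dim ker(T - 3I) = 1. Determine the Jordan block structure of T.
λ = 3: algebraic multiplicity 3 (exponent in χ_T), largest block size 3 (exponent in m_T), 1 block (geometric multiplicity). This forces block sizes [3].

Jordan blocks: (3, 3)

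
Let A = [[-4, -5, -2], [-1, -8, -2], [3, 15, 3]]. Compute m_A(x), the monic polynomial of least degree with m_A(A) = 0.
m_A(x) = (x + 3)^2

The characteristic polynomial factors as (x + 3)^3. The minimal polynomial is ∏(x - λ)^{k_λ} where k_λ is the size of the largest Jordan block at λ.

For λ = -3: rank(A + 3I) = 1, and the largest Jordan block has size 2 (the smallest k with rank((A + 3I)^k) = rank((A + 3I)^(k+1))).

So m_A(x) = (x + 3)^2.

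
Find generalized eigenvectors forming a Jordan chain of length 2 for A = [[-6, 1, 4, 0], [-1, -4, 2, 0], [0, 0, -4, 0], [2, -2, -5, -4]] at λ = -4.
v_1 = [[2, 0, 1, 1]]^T, v_2 = [[0, 0, 0, -1]]^T

We seek v_1 ∈ ker((A + 4I)^2) \ ker(A + 4I), then set v_{i+1} = (A + 4I) v_i.

One such chain is v_1 = [[2, 0, 1, 1]]^T, v_2 = [[0, 0, 0, -1]]^T. Check: (A + 4I) v_2 = [[0, 0, 0, 0]]^T = 0.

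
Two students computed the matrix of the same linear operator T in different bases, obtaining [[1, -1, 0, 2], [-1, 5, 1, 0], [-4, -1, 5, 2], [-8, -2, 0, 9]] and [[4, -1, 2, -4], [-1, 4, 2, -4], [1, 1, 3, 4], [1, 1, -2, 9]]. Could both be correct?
Both have characteristic polynomial (x - 5)^4, but the minimal polynomial of A is (x - 5)^3 while the minimal polynomial of B is (x - 5)^2. The minimal polynomial is a similarity invariant, so A and B are not similar.

No.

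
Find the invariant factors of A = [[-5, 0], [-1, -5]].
The Jordan structure of A has elementary divisors (x + 5)^2. Arranging the block sizes at each eigenvalue in decreasing order and taking row products gives the invariant factors.

Invariant factors (smallest first, each dividing the next): (x + 5)^2.

Check: the last factor (x + 5)^2 is the minimal polynomial, and the product (x + 5)^2 is the characteristic polynomial.

(x + 5)^2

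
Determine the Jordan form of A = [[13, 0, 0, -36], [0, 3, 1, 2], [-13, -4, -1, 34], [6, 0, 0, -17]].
The characteristic polynomial is det(xI - A) = (x - 1)^3(x + 5), so the eigenvalues are -5 (algebraic multiplicity 1), 1 (algebraic multiplicity 3).

For λ = -5: algebraic multiplicity 1 gives one 1×1 block.

For λ = 1: rank(A - I) = 3, rank((A - I)^2) = 2, rank((A - I)^3) = 1. The eigenspace has dimension 4 - 3 = 1, so there is 1 Jordan block; the rank sequence gives block sizes [3].

Assembling the blocks gives the Jordan form J above.

J = [[-5, 0, 0, 0], [0, 1, 1, 0], [0, 0, 1, 1], [0, 0, 0, 1]]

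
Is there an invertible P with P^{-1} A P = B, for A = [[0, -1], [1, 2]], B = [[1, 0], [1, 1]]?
Two matrices over a field are similar if and only if they have the same invariant factors.

Both A and B have characteristic polynomial (x - 1)^2 and minimal polynomial (x - 1)^2. Computing further, both have invariant factors (x - 1)^2. Hence A and B are similar.

Yes.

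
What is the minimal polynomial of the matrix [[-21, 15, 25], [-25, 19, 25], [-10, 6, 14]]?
m_A(x) = (x - 4)^2

The characteristic polynomial factors as (x - 4)^3. The minimal polynomial is ∏(x - λ)^{k_λ} where k_λ is the size of the largest Jordan block at λ.

For λ = 4: rank(A - 4I) = 1, and the largest Jordan block has size 2 (the smallest k with rank((A - 4I)^k) = rank((A - 4I)^(k+1))).

So m_A(x) = (x - 4)^2.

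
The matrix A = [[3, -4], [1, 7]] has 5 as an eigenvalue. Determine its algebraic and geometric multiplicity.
algebraic multiplicity 2, geometric multiplicity 1

The characteristic polynomial is (x - 5)^2, so the factor x - 5 appears with exponent 2: the algebraic multiplicity is 2.

rank(A - 5I) = 1, so the eigenspace has dimension 2 - 1 = 1: the geometric multiplicity is 1.

Since 1 < 2, A is not diagonalizable.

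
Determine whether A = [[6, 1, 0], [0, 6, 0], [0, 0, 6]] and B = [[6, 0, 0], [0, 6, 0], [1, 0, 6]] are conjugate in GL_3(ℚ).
Yes.

Two matrices over a field are similar if and only if they have the same invariant factors.

Both A and B have characteristic polynomial (x - 6)^3 and minimal polynomial (x - 6)^2. Computing further, both have invariant factors x - 6, (x - 6)^2. Hence A and B are similar.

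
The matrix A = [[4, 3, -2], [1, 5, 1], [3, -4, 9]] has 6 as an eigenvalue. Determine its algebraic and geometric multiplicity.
The characteristic polynomial is (x - 6)^3, so the factor x - 6 appears with exponent 3: the algebraic multiplicity is 3.

rank(A - 6I) = 2, so the eigenspace has dimension 3 - 2 = 1: the geometric multiplicity is 1.

Since 1 < 3, A is not diagonalizable.

algebraic multiplicity 3, geometric multiplicity 1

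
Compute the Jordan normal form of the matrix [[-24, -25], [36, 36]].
J = [[6, 1], [0, 6]]

The characteristic polynomial is det(xI - A) = (x - 6)^2, so the eigenvalues are 6 (algebraic multiplicity 2).

For λ = 6: rank(A - 6I) = 1, rank((A - 6I)^2) = 0. The eigenspace has dimension 2 - 1 = 1, so there is 1 Jordan block; the rank sequence gives block sizes [2].

Assembling the blocks gives the Jordan form J above.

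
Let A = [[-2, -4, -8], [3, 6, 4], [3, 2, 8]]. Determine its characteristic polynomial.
χ_A(x) = (x - 4)^3

xI - A = [[x + 2, 4, 8], [-3, x - 6, -4], [-3, -2, x - 8]].

Expanding det(xI - A) along the first row:
det(xI - A) = + (x + 2)·det([[x - 6, -4], [-2, x - 8]]) - (4)·det([[-3, -4], [-3, x - 8]]) + (8)·det([[-3, x - 6], [-3, -2]]).

Evaluating gives χ_A(x) = x^3 - 12x^2 + 48x - 64 = (x - 4)^3.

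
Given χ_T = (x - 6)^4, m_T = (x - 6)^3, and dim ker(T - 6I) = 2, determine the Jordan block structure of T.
Jordan blocks: (6, 3), (6, 1)

λ = 6: algebraic multiplicity 4 (exponent in χ_T), largest block size 3 (exponent in m_T), 2 blocks (geometric multiplicity). These force block sizes [3, 1].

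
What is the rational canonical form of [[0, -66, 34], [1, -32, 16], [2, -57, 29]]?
The invariant factors of A (the non-unit diagonal entries of the Smith normal form of xI - A over ℚ[x]) are (x - 4)(x + 2)(x + 5), each dividing the next. The characteristic polynomial is their product, (x - 4)(x + 2)(x + 5).

The rational canonical form is the block-diagonal matrix of companion matrices C(f_i):
R = [[0, 0, 40], [1, 0, 18], [0, 1, -3]].

R = [[0, 0, 40], [1, 0, 18], [0, 1, -3]]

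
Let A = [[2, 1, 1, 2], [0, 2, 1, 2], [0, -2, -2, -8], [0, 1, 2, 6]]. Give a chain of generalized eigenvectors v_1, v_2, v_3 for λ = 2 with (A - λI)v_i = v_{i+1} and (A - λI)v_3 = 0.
We seek v_1 ∈ ker((A - 2I)^3) \ ker((A - 2I)^2), then set v_{i+1} = (A - 2I) v_i.

One such chain is v_1 = [[2, -2, 1, 0]]^T, v_2 = [[-1, 1, 0, 0]]^T, v_3 = [[1, 0, -2, 1]]^T. Check: (A - 2I) v_3 = [[0, 0, 0, 0]]^T = 0.

v_1 = [[2, -2, 1, 0]]^T, v_2 = [[-1, 1, 0, 0]]^T, v_3 = [[1, 0, -2, 1]]^T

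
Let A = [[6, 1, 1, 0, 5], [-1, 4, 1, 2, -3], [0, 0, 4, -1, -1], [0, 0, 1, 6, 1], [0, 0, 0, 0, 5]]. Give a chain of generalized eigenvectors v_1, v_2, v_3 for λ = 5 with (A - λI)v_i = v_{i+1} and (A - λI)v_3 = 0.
We seek v_1 ∈ ker((A - 5I)^3) \ ker((A - 5I)^2), then set v_{i+1} = (A - 5I) v_i.

One such chain is v_1 = [[0, -3, 3, -2, 0]]^T, v_2 = [[0, 2, -1, 1, 0]]^T, v_3 = [[1, -1, 0, 0, 0]]^T. Check: (A - 5I) v_3 = [[0, 0, 0, 0, 0]]^T = 0.

v_1 = [[0, -3, 3, -2, 0]]^T, v_2 = [[0, 2, -1, 1, 0]]^T, v_3 = [[1, -1, 0, 0, 0]]^T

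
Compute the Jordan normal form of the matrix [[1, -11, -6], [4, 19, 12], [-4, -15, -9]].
The characteristic polynomial is det(xI - A) = (x - 5)(x - 3)^2, so the eigenvalues are 3 (algebraic multiplicity 2), 5 (algebraic multiplicity 1).

For λ = 3: rank(A - 3I) = 2, rank((A - 3I)^2) = 1. The eigenspace has dimension 3 - 2 = 1, so there is 1 Jordan block; the rank sequence gives block sizes [2].

For λ = 5: algebraic multiplicity 1 gives one 1×1 block.

Assembling the blocks gives the Jordan form J above.

J = [[3, 1, 0], [0, 3, 0], [0, 0, 5]]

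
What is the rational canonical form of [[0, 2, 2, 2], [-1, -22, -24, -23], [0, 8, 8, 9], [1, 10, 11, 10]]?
R = [[0, 0, 0, -2], [1, 0, 0, -6], [0, 1, 0, -7], [0, 0, 1, -4]]

The invariant factors of A (the non-unit diagonal entries of the Smith normal form of xI - A over ℚ[x]) are (x + 1)^2(x^2 + 2x + 2), each dividing the next. The characteristic polynomial is their product, (x + 1)^2(x^2 + 2x + 2).

The rational canonical form is the block-diagonal matrix of companion matrices C(f_i):
R = [[0, 0, 0, -2], [1, 0, 0, -6], [0, 1, 0, -7], [0, 0, 1, -4]].

Note the characteristic polynomial does not split into linear factors over ℚ, so A has no Jordan form over ℚ; the rational canonical form exists over any field.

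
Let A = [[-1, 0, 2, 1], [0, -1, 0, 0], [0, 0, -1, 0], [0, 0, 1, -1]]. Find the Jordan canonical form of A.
J = [[-1, 1, 0, 0], [0, -1, 1, 0], [0, 0, -1, 0], [0, 0, 0, -1]]

The characteristic polynomial is det(xI - A) = (x + 1)^4, so the eigenvalues are -1 (algebraic multiplicity 4).

For λ = -1: rank(A + I) = 2, rank((A + I)^2) = 1, rank((A + I)^3) = 0. The eigenspace has dimension 4 - 2 = 2, so there are 2 Jordan blocks; the rank sequence gives block sizes [3, 1].

Assembling the blocks gives the Jordan form J above.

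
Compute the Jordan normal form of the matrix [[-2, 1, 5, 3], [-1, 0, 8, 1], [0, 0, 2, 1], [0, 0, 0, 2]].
J = [[-1, 1, 0, 0], [0, -1, 0, 0], [0, 0, 2, 1], [0, 0, 0, 2]]

The characteristic polynomial is det(xI - A) = (x - 2)^2(x + 1)^2, so the eigenvalues are -1 (algebraic multiplicity 2), 2 (algebraic multiplicity 2).

For λ = -1: rank(A + I) = 3, rank((A + I)^2) = 2. The eigenspace has dimension 4 - 3 = 1, so there is 1 Jordan block; the rank sequence gives block sizes [2].

For λ = 2: rank(A - 2I) = 3, rank((A - 2I)^2) = 2. The eigenspace has dimension 4 - 3 = 1, so there is 1 Jordan block; the rank sequence gives block sizes [2].

Assembling the blocks gives the Jordan form J above.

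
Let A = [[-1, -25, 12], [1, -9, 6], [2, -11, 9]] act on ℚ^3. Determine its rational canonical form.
The invariant factors of A (the non-unit diagonal entries of the Smith normal form of xI - A over ℚ[x]) are (x - 4)(x + 2)(x + 3), each dividing the next. The characteristic polynomial is their product, (x - 4)(x + 2)(x + 3).

The rational canonical form is the block-diagonal matrix of companion matrices C(f_i):
R = [[0, 0, 24], [1, 0, 14], [0, 1, -1]].

R = [[0, 0, 24], [1, 0, 14], [0, 1, -1]]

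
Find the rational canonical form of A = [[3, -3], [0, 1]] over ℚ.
R = [[0, -3], [1, 4]]

The invariant factors of A (the non-unit diagonal entries of the Smith normal form of xI - A over ℚ[x]) are (x - 3)(x - 1), each dividing the next. The characteristic polynomial is their product, (x - 3)(x - 1).

The rational canonical form is the block-diagonal matrix of companion matrices C(f_i):
R = [[0, -3], [1, 4]].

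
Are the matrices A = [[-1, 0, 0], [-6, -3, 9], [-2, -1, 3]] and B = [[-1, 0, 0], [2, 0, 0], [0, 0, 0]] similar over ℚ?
Both have characteristic polynomial x^2(x + 1), but the minimal polynomial of A is x^2(x + 1) while the minimal polynomial of B is x(x + 1). The minimal polynomial is a similarity invariant, so A and B are not similar.

No.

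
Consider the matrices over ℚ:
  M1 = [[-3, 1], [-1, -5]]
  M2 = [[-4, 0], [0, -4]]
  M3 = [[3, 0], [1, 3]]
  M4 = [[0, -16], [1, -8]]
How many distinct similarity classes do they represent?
3 classes: {M1, M4}, {M2}, {M3}

Characteristic polynomials: χ_{M1} = (x + 4)^2, χ_{M2} = (x + 4)^2, χ_{M3} = (x - 3)^2, χ_{M4} = (x + 4)^2.

{M1, M4}: invariant factors (x + 4)^2.

{M2}: invariant factors x + 4, x + 4.

{M3}: invariant factors (x - 3)^2.

Matrices are similar if and only if their invariant-factor lists agree; the partition into similarity classes is {M1, M4}, {M2}, {M3}.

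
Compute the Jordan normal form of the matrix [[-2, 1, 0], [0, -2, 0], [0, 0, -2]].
The characteristic polynomial is det(xI - A) = (x + 2)^3, so the eigenvalues are -2 (algebraic multiplicity 3).

For λ = -2: rank(A + 2I) = 1, rank((A + 2I)^2) = 0. The eigenspace has dimension 3 - 1 = 2, so there are 2 Jordan blocks; the rank sequence gives block sizes [2, 1].

Assembling the blocks gives the Jordan form J above.

J = [[-2, 1, 0], [0, -2, 0], [0, 0, -2]]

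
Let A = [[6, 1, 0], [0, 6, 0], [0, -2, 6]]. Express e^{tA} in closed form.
e^{tA} = [[e^{6*t}, t*e^{6*t}, 0], [0, e^{6*t}, 0], [0, -2*t*e^{6*t}, e^{6*t}]]

A has Jordan form J = [[6, 1, 0], [0, 6, 0], [0, 0, 6]] with A = PJP^{-1}, so e^{tA} = P e^{tJ} P^{-1}.

For a Jordan block J_k(λ), e^{tJ_k(λ)} = e^{λt} · (I + tN + t^2 N^2/2! + ... + t^{k-1} N^{k-1}/(k-1)!) where N is the nilpotent superdiagonal part.

Assembling the blocks and conjugating back gives the entries of e^{tA} as shown above.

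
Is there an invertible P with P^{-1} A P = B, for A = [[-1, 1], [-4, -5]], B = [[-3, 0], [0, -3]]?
Both have characteristic polynomial (x + 3)^2, but the minimal polynomial of A is (x + 3)^2 while the minimal polynomial of B is x + 3. The minimal polynomial is a similarity invariant, so A and B are not similar.

No.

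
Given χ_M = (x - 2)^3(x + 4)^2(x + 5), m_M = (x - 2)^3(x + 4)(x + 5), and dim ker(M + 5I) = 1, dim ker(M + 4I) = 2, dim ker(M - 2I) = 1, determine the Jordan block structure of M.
λ = -5: algebraic multiplicity 1 (exponent in χ_M), largest block size 1 (exponent in m_M), 1 block (geometric multiplicity). This forces block sizes [1].
λ = -4: algebraic multiplicity 2 (exponent in χ_M), largest block size 1 (exponent in m_M), 2 blocks (geometric multiplicity). These force block sizes [1, 1].
λ = 2: algebraic multiplicity 3 (exponent in χ_M), largest block size 3 (exponent in m_M), 1 block (geometric multiplicity). This forces block sizes [3].

Jordan blocks: (-5, 1), (-4, 1), (-4, 1), (2, 3)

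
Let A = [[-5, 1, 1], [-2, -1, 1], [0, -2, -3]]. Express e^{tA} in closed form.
A has Jordan form J = [[-3, 1, 0], [0, -3, 1], [0, 0, -3]] with A = PJP^{-1}, so e^{tA} = P e^{tJ} P^{-1}.

For a Jordan block J_k(λ), e^{tJ_k(λ)} = e^{λt} · (I + tN + t^2 N^2/2! + ... + t^{k-1} N^{k-1}/(k-1)!) where N is the nilpotent superdiagonal part.

Assembling the blocks and conjugating back gives the entries of e^{tA} as shown above.

e^{tA} = [[(t^2 - 2*t + 1)*e^{-3*t}, t*(1 - t)*e^{-3*t}, t*(2 - t)*e^{-3*t}/2], [-2*t*e^{-3*t}, (2*t + 1)*e^{-3*t}, t*e^{-3*t}], [2*t^2*e^{-3*t}, 2*t*(-t - 1)*e^{-3*t}, (1 - t^2)*e^{-3*t}]]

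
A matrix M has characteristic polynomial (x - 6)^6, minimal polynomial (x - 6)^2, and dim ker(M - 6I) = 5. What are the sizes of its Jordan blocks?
λ = 6: algebraic multiplicity 6 (exponent in χ_M), largest block size 2 (exponent in m_M), 5 blocks (geometric multiplicity). These force block sizes [2, 1, 1, 1, 1].

Jordan blocks: (6, 2), (6, 1), (6, 1), (6, 1), (6, 1)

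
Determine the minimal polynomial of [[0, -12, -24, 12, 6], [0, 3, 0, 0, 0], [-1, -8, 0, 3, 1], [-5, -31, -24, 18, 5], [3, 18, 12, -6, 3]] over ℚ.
m_A(x) = (x - 6)^2(x - 3)

The characteristic polynomial factors as (x - 6)^3(x - 3)^2. The minimal polynomial is ∏(x - λ)^{k_λ} where k_λ is the size of the largest Jordan block at λ.

For λ = 3: rank(A - 3I) = 3, and the largest Jordan block has size 1 (the smallest k with rank((A - 3I)^k) = rank((A - 3I)^(k+1))).
For λ = 6: rank(A - 6I) = 3, and the largest Jordan block has size 2 (the smallest k with rank((A - 6I)^k) = rank((A - 6I)^(k+1))).

So m_A(x) = (x - 6)^2(x - 3).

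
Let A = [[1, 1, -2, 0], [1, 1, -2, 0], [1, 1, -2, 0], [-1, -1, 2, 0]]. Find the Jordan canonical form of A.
J = [[0, 1, 0, 0], [0, 0, 0, 0], [0, 0, 0, 0], [0, 0, 0, 0]]

The characteristic polynomial is det(xI - A) = x^4, so the eigenvalues are 0 (algebraic multiplicity 4).

For λ = 0: rank(A) = 1, rank(A^2) = 0. The eigenspace has dimension 4 - 1 = 3, so there are 3 Jordan blocks; the rank sequence gives block sizes [2, 1, 1].

Assembling the blocks gives the Jordan form J above.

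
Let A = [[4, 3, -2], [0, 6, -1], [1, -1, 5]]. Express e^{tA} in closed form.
e^{tA} = [[(-t^2/2 - t + 1)*e^{5*t}, t*(t + 3)*e^{5*t}, t*(-t - 4)*e^{5*t}/2], [-t^2*e^{5*t}/2, (t^2 + t + 1)*e^{5*t}, t*(-t - 2)*e^{5*t}/2], [t*(2 - t)*e^{5*t}/2, t*(t - 1)*e^{5*t}, (2 - t^2)*e^{5*t}/2]]

A has Jordan form J = [[5, 1, 0], [0, 5, 1], [0, 0, 5]] with A = PJP^{-1}, so e^{tA} = P e^{tJ} P^{-1}.

For a Jordan block J_k(λ), e^{tJ_k(λ)} = e^{λt} · (I + tN + t^2 N^2/2! + ... + t^{k-1} N^{k-1}/(k-1)!) where N is the nilpotent superdiagonal part.

Assembling the blocks and conjugating back gives the entries of e^{tA} as shown above.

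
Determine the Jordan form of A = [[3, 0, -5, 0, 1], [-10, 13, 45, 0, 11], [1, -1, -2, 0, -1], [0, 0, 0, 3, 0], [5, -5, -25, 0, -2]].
The characteristic polynomial is det(xI - A) = (x - 3)^5, so the eigenvalues are 3 (algebraic multiplicity 5).

For λ = 3: rank(A - 3I) = 2, rank((A - 3I)^2) = 0. The eigenspace has dimension 5 - 2 = 3, so there are 3 Jordan blocks; the rank sequence gives block sizes [2, 2, 1].

Assembling the blocks gives the Jordan form J above.

J = [[3, 1, 0, 0, 0], [0, 3, 0, 0, 0], [0, 0, 3, 1, 0], [0, 0, 0, 3, 0], [0, 0, 0, 0, 3]]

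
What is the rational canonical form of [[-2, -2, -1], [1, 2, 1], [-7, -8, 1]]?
R = [[0, 0, -10], [1, 0, 1], [0, 1, 1]]

The invariant factors of A (the non-unit diagonal entries of the Smith normal form of xI - A over ℚ[x]) are (x + 2)(x^2 - 3x + 5), each dividing the next. The characteristic polynomial is their product, (x + 2)(x^2 - 3x + 5).

The rational canonical form is the block-diagonal matrix of companion matrices C(f_i):
R = [[0, 0, -10], [1, 0, 1], [0, 1, 1]].

Note the characteristic polynomial does not split into linear factors over ℚ, so A has no Jordan form over ℚ; the rational canonical form exists over any field.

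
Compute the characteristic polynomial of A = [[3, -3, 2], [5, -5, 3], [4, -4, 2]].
xI - A = [[x - 3, 3, -2], [-5, x + 5, -3], [-4, 4, x - 2]].

Expanding det(xI - A) along the first row:
det(xI - A) = + (x - 3)·det([[x + 5, -3], [4, x - 2]]) - (3)·det([[-5, -3], [-4, x - 2]]) + (-2)·det([[-5, x + 5], [-4, 4]]).

Evaluating gives χ_A(x) = x^3.

χ_A(x) = x^3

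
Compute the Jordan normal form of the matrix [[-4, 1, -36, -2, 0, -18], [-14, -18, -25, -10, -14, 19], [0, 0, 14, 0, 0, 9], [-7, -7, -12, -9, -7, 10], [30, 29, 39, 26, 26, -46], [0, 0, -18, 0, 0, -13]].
The characteristic polynomial is det(xI - A) = (x - 5)^2(x + 2)(x + 4)^3, so the eigenvalues are -4 (algebraic multiplicity 3), -2 (algebraic multiplicity 1), 5 (algebraic multiplicity 2).

For λ = -4: rank(A + 4I) = 5, rank((A + 4I)^2) = 4, rank((A + 4I)^3) = 3. The eigenspace has dimension 6 - 5 = 1, so there is 1 Jordan block; the rank sequence gives block sizes [3].

For λ = -2: algebraic multiplicity 1 gives one 1×1 block.

For λ = 5: rank(A - 5I) = 5, rank((A - 5I)^2) = 4. The eigenspace has dimension 6 - 5 = 1, so there is 1 Jordan block; the rank sequence gives block sizes [2].

Assembling the blocks gives the Jordan form J above.

J = [[-4, 1, 0, 0, 0, 0], [0, -4, 1, 0, 0, 0], [0, 0, -4, 0, 0, 0], [0, 0, 0, -2, 0, 0], [0, 0, 0, 0, 5, 1], [0, 0, 0, 0, 0, 5]]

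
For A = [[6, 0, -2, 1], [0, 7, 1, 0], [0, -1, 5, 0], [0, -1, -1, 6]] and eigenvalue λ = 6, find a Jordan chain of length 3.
v_1 = [[0, 0, 1, 2]]^T, v_2 = [[0, 1, -1, -1]]^T, v_3 = [[1, 0, 0, 0]]^T

We seek v_1 ∈ ker((A - 6I)^3) \ ker((A - 6I)^2), then set v_{i+1} = (A - 6I) v_i.

One such chain is v_1 = [[0, 0, 1, 2]]^T, v_2 = [[0, 1, -1, -1]]^T, v_3 = [[1, 0, 0, 0]]^T. Check: (A - 6I) v_3 = [[0, 0, 0, 0]]^T = 0.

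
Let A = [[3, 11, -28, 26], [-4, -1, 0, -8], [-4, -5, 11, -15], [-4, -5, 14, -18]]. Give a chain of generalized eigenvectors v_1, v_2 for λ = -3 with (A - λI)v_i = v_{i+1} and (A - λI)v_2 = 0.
We seek v_1 ∈ ker((A + 3I)^2) \ ker(A + 3I), then set v_{i+1} = (A + 3I) v_i.

One such chain is v_1 = [[-1, 1, 1, 1]]^T, v_2 = [[3, -2, -2, -2]]^T. Check: (A + 3I) v_2 = [[0, 0, 0, 0]]^T = 0.

v_1 = [[-1, 1, 1, 1]]^T, v_2 = [[3, -2, -2, -2]]^T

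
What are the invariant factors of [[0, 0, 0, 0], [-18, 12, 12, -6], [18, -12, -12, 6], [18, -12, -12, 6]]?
x, x, x(x - 6)

The Jordan structure of A has elementary divisors x, x, x, (x - 6). Arranging the block sizes at each eigenvalue in decreasing order and taking row products gives the invariant factors.

Invariant factors (smallest first, each dividing the next): x, x, x(x - 6).

Check: the last factor x(x - 6) is the minimal polynomial, and the product x^3(x - 6) is the characteristic polynomial.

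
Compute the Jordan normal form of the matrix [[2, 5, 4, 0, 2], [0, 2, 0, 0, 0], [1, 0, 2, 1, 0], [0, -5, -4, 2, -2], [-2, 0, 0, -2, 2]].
J = [[2, 1, 0, 0, 0], [0, 2, 0, 0, 0], [0, 0, 2, 1, 0], [0, 0, 0, 2, 0], [0, 0, 0, 0, 2]]

The characteristic polynomial is det(xI - A) = (x - 2)^5, so the eigenvalues are 2 (algebraic multiplicity 5).

For λ = 2: rank(A - 2I) = 2, rank((A - 2I)^2) = 0. The eigenspace has dimension 5 - 2 = 3, so there are 3 Jordan blocks; the rank sequence gives block sizes [2, 2, 1].

Assembling the blocks gives the Jordan form J above.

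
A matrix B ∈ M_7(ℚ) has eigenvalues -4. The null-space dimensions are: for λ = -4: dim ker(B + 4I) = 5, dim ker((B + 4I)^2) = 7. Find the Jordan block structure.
Jordan blocks: (-4, 2), (-4, 2), (-4, 1), (-4, 1), (-4, 1)

λ = -4: successive nullity increments [5, 2] count blocks of size ≥ k; block sizes are [2, 2, 1, 1, 1].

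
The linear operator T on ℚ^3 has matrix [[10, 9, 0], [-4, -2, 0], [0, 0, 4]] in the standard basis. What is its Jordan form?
J = [[4, 1, 0], [0, 4, 0], [0, 0, 4]]

The characteristic polynomial is det(xI - A) = (x - 4)^3, so the eigenvalues are 4 (algebraic multiplicity 3).

For λ = 4: rank(A - 4I) = 1, rank((A - 4I)^2) = 0. The eigenspace has dimension 3 - 1 = 2, so there are 2 Jordan blocks; the rank sequence gives block sizes [2, 1].

Assembling the blocks gives the Jordan form J above.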